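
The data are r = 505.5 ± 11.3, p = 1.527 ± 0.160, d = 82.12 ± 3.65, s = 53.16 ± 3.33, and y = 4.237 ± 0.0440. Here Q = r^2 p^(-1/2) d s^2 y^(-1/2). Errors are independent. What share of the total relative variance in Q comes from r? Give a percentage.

(δQ/Q)² = (2·δr/r)² + (−½·δp/p)² + (1·δd/d)² + (2·δs/s)² + (−½·δy/y)²
  r term: (2×0.0224)² = 0.00200
  p term: (-0.5×0.105)² = 0.00274
  d term: (1×0.0444)² = 0.00198
  s term: (2×0.0626)² = 0.0157
  y term: (-0.5×0.0104)² = 2.7e-05
Total = 0.0224. Share from r = 0.00200/0.0224 = 0.0891.

8.91%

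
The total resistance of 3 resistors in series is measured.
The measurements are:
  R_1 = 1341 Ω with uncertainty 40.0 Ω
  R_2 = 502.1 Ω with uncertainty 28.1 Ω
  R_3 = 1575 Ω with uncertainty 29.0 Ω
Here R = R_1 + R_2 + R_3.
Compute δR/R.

0.0166

For a sum/difference, combine absolute errors in quadrature:
  (δR_1)² = 1600;  (δR_2)² = 790;  (δR_3)² = 841
δR = √(3230) = 56.8 Ω
R = 3418 Ω, so δR/R = 56.8/3418 = 0.0166.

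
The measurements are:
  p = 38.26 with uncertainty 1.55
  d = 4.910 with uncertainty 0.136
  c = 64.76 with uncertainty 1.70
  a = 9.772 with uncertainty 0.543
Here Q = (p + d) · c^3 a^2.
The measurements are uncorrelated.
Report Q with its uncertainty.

Let u = p + d = 43.17. δu = √(δp² + δd²) = √(2.40 + 0.0185) = 1.56, so δu/u = 0.0360.
Q is then a monomial in u, c, a:
δQ/Q = √((δu/u)² + (3·δc/c)² + (2·δa/a)²) = √(0.00130 + 0.00620 + 0.0124) = 0.141
Q = 1.12e+09, so δQ = 0.141 × 1.12e+09 = 1.58e+08.

(1.120 ± 0.158) × 10^9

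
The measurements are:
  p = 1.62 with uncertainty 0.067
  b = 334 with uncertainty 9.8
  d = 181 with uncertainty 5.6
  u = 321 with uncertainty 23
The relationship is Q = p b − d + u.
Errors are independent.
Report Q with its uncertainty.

Let w = p·b = 541. δw/w = √((1·δp/p)² + (1·δb/b)²) = √(0.00171 + 0.000861) = 0.0507, so δw = 27.4.
Q = w − d + u: δQ = √(δw² + δd² + δu²) = √(753 + 31.4 + 529) = 36.2
Q = 681.

681 ± 36.2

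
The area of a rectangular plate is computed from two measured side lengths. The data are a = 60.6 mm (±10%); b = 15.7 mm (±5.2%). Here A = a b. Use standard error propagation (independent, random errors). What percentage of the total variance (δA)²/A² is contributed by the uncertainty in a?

78.7%

(δA/A)² = (1·δa/a)² + (1·δb/b)²
  a term: (1×0.100)² = 0.0100
  b term: (1×0.0520)² = 0.00270
Total = 0.0127. Share from a = 0.0100/0.0127 = 0.787.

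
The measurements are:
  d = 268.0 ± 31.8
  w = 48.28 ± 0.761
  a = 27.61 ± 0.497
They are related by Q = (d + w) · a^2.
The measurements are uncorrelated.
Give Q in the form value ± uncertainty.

Let u = d + w = 316.3. δu = √(δd² + δw²) = √(1010 + 0.579) = 31.8, so δu/u = 0.101.
Q is then a monomial in u, a:
δQ/Q = √((δu/u)² + (2·δa/a)²) = √(0.0101 + 0.00130) = 0.107
Q = 241100, so δQ = 0.107 × 241100 = 25800.

241100 ± 25800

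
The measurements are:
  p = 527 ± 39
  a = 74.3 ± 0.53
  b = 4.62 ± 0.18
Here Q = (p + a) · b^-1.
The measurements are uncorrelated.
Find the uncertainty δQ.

Let u = p + a = 601. δu = √(δp² + δa²) = √(1520 + 0.281) = 39.0, so δu/u = 0.0649.
Q is then a monomial in u, b:
δQ/Q = √((δu/u)² + (-1·δb/b)²) = √(0.00421 + 0.00152) = 0.0757
Q = 130, so δQ = 0.0757 × 130 = 9.85.

9.85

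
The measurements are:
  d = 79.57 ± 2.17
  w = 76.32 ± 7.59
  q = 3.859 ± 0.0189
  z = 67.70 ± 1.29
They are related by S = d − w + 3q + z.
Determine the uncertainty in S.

8.00

Each term contributes (cᵢ δxᵢ)² to (δS)²:
  (δd)² = 4.71;  (δw)² = 57.6;  (3·δq)² = 0.00321;  (δz)² = 1.66
δS = √(64.0) = 8.00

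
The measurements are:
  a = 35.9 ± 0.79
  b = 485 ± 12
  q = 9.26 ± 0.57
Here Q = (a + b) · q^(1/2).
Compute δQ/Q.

Let u = a + b = 521. δu = √(δa² + δb²) = √(0.624 + 144) = 12.0, so δu/u = 0.0231.
Q is then a monomial in u, q:
δQ/Q = √((δu/u)² + (½·δq/q)²) = √(0.000533 + 0.000947) = 0.0385

0.0385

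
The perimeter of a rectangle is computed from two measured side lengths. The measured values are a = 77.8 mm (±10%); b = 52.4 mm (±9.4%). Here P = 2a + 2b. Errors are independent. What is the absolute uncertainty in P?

For a sum/difference, combine absolute errors in quadrature:
  (2·δa)² = 242;  (2·δb)² = 97.0
δP = √(339) = 18.4 mm

18.4 mm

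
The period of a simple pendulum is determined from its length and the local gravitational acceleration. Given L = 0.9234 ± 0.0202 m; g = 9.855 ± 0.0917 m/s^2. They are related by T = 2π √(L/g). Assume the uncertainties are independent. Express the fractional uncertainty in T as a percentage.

T is a product of powers, so relative uncertainties combine in quadrature:
  (½·δL/L)² = (0.5×0.0219)² = 0.000120;  (−½·δg/g)² = (-0.5×0.00930)² = 2.16e-05
δT/T = √(0.000141) = 0.0119

1.19%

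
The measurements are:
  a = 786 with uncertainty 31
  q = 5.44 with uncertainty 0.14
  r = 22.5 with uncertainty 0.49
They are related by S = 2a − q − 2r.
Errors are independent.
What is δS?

Sums and differences: (δS)² = Σ (cᵢ δxᵢ)².
  (2·δa)² = 3840;  (δq)² = 0.0196;  (2·δr)² = 0.960
δS = √(3840) = 62.0

62.0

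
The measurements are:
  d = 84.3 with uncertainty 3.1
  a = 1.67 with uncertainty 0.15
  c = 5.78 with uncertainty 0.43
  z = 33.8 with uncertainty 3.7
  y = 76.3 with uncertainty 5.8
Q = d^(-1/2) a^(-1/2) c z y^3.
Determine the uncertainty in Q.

Relative error in a monomial: (δQ/Q)² = Σ (nᵢ · δxᵢ/xᵢ)².
  (−½·δd/d)² = (-0.5×0.0368)² = 0.000338;  (−½·δa/a)² = (-0.5×0.0898)² = 0.00202;  (1·δc/c)² = (1×0.0744)² = 0.00553;  (1·δz/z)² = (1×0.109)² = 0.0120;  (3·δy/y)² = (3×0.0760)² = 0.0520
δQ/Q = √(0.0719) = 0.268
Q = 7.31e+06, so δQ = 0.268 × 7.31e+06 = 1.96e+06.

1.96e+06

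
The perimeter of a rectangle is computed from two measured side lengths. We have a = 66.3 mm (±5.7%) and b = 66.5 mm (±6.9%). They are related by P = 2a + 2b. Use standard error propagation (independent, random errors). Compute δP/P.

0.0448

Absolute uncertainties add in quadrature for a linear combination:
  (2·δa)² = 57.1;  (2·δb)² = 84.2
δP = √(141) = 11.9 mm
P = 266 mm, so δP/P = 11.9/266 = 0.0448.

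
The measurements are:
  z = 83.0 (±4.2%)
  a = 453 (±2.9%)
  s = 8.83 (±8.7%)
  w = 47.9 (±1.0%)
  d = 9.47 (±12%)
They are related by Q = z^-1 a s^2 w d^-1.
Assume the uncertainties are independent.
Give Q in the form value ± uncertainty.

2150 ± 469

Products/powers → add relative errors in quadrature, weighted by exponent:
  (-1·δz/z)² = (-1×0.0420)² = 0.00176;  (1·δa/a)² = (1×0.0290)² = 0.000841;  (2·δs/s)² = (2×0.0870)² = 0.0303;  (1·δw/w)² = (1×0.0100)² = 0.000100;  (-1·δd/d)² = (-1×0.120)² = 0.0144
δQ/Q = √(0.0474) = 0.218
Q = 2150, so δQ = 0.218 × 2150 = 469.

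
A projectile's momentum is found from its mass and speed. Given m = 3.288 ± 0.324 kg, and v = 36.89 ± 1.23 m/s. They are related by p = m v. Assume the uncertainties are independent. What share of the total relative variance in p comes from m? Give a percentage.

89.7%

(δp/p)² = (1·δm/m)² + (1·δv/v)²
  m term: (1×0.0985)² = 0.00971
  v term: (1×0.0333)² = 0.00111
Total = 0.0108. Share from m = 0.00971/0.0108 = 0.897.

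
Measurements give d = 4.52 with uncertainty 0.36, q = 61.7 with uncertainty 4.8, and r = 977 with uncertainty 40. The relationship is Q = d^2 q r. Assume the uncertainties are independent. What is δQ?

Q is a product of powers, so relative uncertainties combine in quadrature:
  (2·δd/d)² = (2×0.0796)² = 0.0254;  (1·δq/q)² = (1×0.0778)² = 0.00605;  (1·δr/r)² = (1×0.0409)² = 0.00168
δQ/Q = √(0.0331) = 0.182
Q = 1.23e+06, so δQ = 0.182 × 1.23e+06 = 2.24e+05.

2.24e+05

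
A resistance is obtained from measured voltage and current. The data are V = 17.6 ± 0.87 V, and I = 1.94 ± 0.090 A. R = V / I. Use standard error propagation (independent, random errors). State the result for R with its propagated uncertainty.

R is a product of powers, so relative uncertainties combine in quadrature:
  (1·δV/V)² = (1×0.0494)² = 0.00244;  (-1·δI/I)² = (-1×0.0464)² = 0.00215
δR/R = √(0.00460) = 0.0678
R = 9.07 Ω, so δR = 0.0678 × 9.07 = 0.615 Ω.

9.07 ± 0.615 Ω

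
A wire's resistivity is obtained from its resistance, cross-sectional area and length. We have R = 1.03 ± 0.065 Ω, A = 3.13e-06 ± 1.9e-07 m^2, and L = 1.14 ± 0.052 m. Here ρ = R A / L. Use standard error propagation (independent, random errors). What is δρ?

Products/powers → add relative errors in quadrature, weighted by exponent:
  (1·δR/R)² = (1×0.0631)² = 0.00398;  (1·δA/A)² = (1×0.0607)² = 0.00368;  (-1·δL/L)² = (-1×0.0456)² = 0.00208
δρ/ρ = √(0.00975) = 0.0987
ρ = 2.83e-06 Ω·m, so δρ = 0.0987 × 2.83e-06 = 2.79e-07 Ω·m.

2.79e-07 Ω·m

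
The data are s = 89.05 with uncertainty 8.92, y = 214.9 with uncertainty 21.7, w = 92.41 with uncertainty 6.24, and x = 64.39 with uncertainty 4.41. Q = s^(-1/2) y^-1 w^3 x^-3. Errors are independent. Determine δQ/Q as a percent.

Q is a product of powers, so relative uncertainties combine in quadrature:
  (−½·δs/s)² = (-0.5×0.100)² = 0.00251;  (-1·δy/y)² = (-1×0.101)² = 0.0102;  (3·δw/w)² = (3×0.0675)² = 0.0410;  (-3·δx/x)² = (-3×0.0685)² = 0.0422
δQ/Q = √(0.0960) = 0.310

31.0%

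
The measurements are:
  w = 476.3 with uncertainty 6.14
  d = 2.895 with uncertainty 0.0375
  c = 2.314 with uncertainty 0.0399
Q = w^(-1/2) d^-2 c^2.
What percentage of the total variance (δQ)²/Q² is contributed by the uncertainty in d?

(δQ/Q)² = (−½·δw/w)² + (-2·δd/d)² + (2·δc/c)²
  w term: (-0.5×0.0129)² = 4.15e-05
  d term: (-2×0.0130)² = 0.000671
  c term: (2×0.0172)² = 0.00119
Total = 0.00190. Share from d = 0.000671/0.00190 = 0.353.

35.3%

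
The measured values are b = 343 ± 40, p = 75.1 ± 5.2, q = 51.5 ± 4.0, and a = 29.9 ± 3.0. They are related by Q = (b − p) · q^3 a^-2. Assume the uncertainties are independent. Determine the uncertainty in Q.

Let u = b − p = 268. δu = √(δb² + δp²) = √(1600 + 27.0) = 40.3, so δu/u = 0.151.
Q is then a monomial in u, q, a:
δQ/Q = √((δu/u)² + (3·δq/q)² + (-2·δa/a)²) = √(0.0227 + 0.0543 + 0.0403) = 0.342
Q = 40900, so δQ = 0.342 × 40900 = 14000.

14000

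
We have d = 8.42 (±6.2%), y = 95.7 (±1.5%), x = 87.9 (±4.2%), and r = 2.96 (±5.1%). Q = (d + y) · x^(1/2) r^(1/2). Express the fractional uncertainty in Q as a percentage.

Let u = d + y = 104. δu = √(δd² + δy²) = √(0.273 + 2.06) = 1.53, so δu/u = 0.0147.
Q is then a monomial in u, x, r:
δQ/Q = √((δu/u)² + (½·δx/x)² + (½·δr/r)²) = √(0.000215 + 0.000441 + 0.000650) = 0.0361

3.61%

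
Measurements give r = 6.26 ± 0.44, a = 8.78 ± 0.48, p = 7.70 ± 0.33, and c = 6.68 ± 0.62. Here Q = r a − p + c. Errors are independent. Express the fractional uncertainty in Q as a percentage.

Let w = r·a = 55.0. δw/w = √((1·δr/r)² + (1·δa/a)²) = √(0.00494 + 0.00299) = 0.0890, so δw = 4.89.
Q = w − p + c: δQ = √(δw² + δp² + δc²) = √(24.0 + 0.109 + 0.384) = 4.94
Q = 53.9, so δQ/Q = 4.94/53.9 = 0.0917.

9.17%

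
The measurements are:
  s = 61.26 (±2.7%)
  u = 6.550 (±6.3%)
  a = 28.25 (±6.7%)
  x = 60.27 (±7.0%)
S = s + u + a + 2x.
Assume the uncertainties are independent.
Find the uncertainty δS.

Absolute uncertainties add in quadrature for a linear combination:
  (δs)² = 2.74;  (δu)² = 0.170;  (δa)² = 3.58;  (2·δx)² = 71.2
δS = √(77.7) = 8.81

8.81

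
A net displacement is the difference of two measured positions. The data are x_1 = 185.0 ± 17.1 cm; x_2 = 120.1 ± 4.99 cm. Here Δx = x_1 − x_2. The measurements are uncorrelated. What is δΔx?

Each term contributes (cᵢ δxᵢ)² to (δΔx)²:
  (δx_1)² = 292;  (δx_2)² = 24.9
δΔx = √(317) = 17.8 cm

17.8 cm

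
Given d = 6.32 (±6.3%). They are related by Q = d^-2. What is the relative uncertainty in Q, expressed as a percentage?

12.6%

Q ∝ d^-2, so δQ/Q = |-2| · δd/d = 2 × 0.0630 = 0.126.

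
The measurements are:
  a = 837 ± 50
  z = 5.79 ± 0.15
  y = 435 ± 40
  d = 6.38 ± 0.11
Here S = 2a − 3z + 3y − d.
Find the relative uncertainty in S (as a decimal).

For a sum/difference, combine absolute errors in quadrature:
  (2·δa)² = 10000;  (3·δz)² = 0.202;  (3·δy)² = 14400;  (δd)² = 0.0121
δS = √(24400) = 156
S = 2960, so δS/S = 156/2960 = 0.0529.

0.0529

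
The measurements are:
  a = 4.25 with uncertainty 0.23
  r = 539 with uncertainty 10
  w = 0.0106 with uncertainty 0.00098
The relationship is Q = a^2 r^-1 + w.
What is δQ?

0.00381

Let p = a^2·r^-1 = 0.0335. δp/p = √((2·δa/a)² + (-1·δr/r)²) = √(0.0117 + 0.000344) = 0.110, so δp = 0.00368.
Q = p + w: δQ = √(δp² + δw²) = √(1.35e-05 + 9.6e-07) = 0.00381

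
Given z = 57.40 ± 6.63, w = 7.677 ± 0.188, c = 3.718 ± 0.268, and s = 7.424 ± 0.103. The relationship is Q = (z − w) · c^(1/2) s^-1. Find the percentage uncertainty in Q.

13.9%

Let u = z − w = 49.72. δu = √(δz² + δw²) = √(44.0 + 0.0353) = 6.63, so δu/u = 0.133.
Q is then a monomial in u, c, s:
δQ/Q = √((δu/u)² + (½·δc/c)² + (-1·δs/s)²) = √(0.0178 + 0.00130 + 0.000192) = 0.139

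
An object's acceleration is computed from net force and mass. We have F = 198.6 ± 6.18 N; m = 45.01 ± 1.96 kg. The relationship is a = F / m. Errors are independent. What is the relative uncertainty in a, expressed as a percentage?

5.35%

Since a is a product/quotient, work with relative uncertainties:
  (1·δF/F)² = (1×0.0311)² = 0.000968;  (-1·δm/m)² = (-1×0.0435)² = 0.00190
δa/a = √(0.00286) = 0.0535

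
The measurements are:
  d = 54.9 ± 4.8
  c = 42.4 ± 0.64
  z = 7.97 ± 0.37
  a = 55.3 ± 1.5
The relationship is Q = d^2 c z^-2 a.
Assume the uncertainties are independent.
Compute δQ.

Relative error in a monomial: (δQ/Q)² = Σ (nᵢ · δxᵢ/xᵢ)².
  (2·δd/d)² = (2×0.0874)² = 0.0306;  (1·δc/c)² = (1×0.0151)² = 0.000228;  (-2·δz/z)² = (-2×0.0464)² = 0.00862;  (1·δa/a)² = (1×0.0271)² = 0.000736
δQ/Q = √(0.0402) = 0.200
Q = 1.11e+05, so δQ = 0.200 × 1.11e+05 = 22300.

22300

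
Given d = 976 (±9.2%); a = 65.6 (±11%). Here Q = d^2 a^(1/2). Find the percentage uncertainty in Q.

Q is a product of powers, so relative uncertainties combine in quadrature:
  (2·δd/d)² = (2×0.0920)² = 0.0339;  (½·δa/a)² = (0.5×0.110)² = 0.00302
δQ/Q = √(0.0369) = 0.192

19.2%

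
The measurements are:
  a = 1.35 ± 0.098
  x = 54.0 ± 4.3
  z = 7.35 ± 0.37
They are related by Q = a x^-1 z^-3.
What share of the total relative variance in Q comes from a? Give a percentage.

15.3%

(δQ/Q)² = (1·δa/a)² + (-1·δx/x)² + (-3·δz/z)²
  a term: (1×0.0726)² = 0.00527
  x term: (-1×0.0796)² = 0.00634
  z term: (-3×0.0503)² = 0.0228
Total = 0.0344. Share from a = 0.00527/0.0344 = 0.153.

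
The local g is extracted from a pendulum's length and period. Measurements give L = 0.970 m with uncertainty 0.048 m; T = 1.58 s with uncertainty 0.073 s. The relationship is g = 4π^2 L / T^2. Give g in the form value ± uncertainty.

15.3 ± 1.61 m/s^2

Each factor contributes (exponent × relative error)² to (δg/g)²:
  (1·δL/L)² = (1×0.0495)² = 0.00245;  (-2·δT/T)² = (-2×0.0462)² = 0.00854
δg/g = √(0.0110) = 0.105
g = 15.3 m/s^2, so δg = 0.105 × 15.3 = 1.61 m/s^2.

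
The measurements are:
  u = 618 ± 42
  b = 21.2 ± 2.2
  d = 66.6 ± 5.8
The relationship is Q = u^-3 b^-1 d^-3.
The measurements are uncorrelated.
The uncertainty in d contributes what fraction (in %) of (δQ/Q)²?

56.6%

(δQ/Q)² = (-3·δu/u)² + (-1·δb/b)² + (-3·δd/d)²
  u term: (-3×0.0680)² = 0.0416
  b term: (-1×0.104)² = 0.0108
  d term: (-3×0.0871)² = 0.0683
Total = 0.121. Share from d = 0.0683/0.121 = 0.566.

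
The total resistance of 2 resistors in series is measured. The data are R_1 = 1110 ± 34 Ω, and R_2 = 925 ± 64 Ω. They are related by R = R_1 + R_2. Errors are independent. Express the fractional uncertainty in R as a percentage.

3.56%

Absolute uncertainties add in quadrature for a linear combination:
  (δR_1)² = 1160;  (δR_2)² = 4100
δR = √(5250) = 72.5 Ω
R = 2040 Ω, so δR/R = 72.5/2040 = 0.0356.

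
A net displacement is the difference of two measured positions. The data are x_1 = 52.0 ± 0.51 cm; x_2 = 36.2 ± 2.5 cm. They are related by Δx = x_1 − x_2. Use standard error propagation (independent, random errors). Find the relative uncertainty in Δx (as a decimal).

0.161

Δx is a linear combination, so absolute uncertainties add in quadrature:
  (δx_1)² = 0.260;  (δx_2)² = 6.25
δΔx = √(6.51) = 2.55 cm
Δx = 15.8 cm, so δΔx/Δx = 2.55/15.8 = 0.161.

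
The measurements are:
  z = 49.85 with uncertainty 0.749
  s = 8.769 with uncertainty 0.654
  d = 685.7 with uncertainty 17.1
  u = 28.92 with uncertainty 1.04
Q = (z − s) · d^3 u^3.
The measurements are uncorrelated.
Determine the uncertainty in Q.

4.28e+13

Let w = z − s = 41.08. δw = √(δz² + δs²) = √(0.561 + 0.428) = 0.994, so δw/w = 0.0242.
Q is then a monomial in w, d, u:
δQ/Q = √((δw/w)² + (3·δd/d)² + (3·δu/u)²) = √(0.000586 + 0.00560 + 0.0116) = 0.133
Q = 3.204e+14, so δQ = 0.133 × 3.204e+14 = 4.28e+13.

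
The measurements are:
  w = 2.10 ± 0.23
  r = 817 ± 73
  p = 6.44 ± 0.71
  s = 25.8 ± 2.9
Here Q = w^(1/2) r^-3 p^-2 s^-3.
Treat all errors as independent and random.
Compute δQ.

1.82e-15

For a monomial Q ∝ w^(1/2), r^-3, p^-2, s^-3, fractional errors add in quadrature:
  (½·δw/w)² = (0.5×0.110)² = 0.00300;  (-3·δr/r)² = (-3×0.0894)² = 0.0719;  (-2·δp/p)² = (-2×0.110)² = 0.0486;  (-3·δs/s)² = (-3×0.112)² = 0.114
δQ/Q = √(0.237) = 0.487
Q = 3.73e-15, so δQ = 0.487 × 3.73e-15 = 1.82e-15.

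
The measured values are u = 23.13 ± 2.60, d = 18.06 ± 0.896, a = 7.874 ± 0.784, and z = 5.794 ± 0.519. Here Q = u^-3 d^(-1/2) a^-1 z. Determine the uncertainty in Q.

5.09e-06

Q is a product of powers, so relative uncertainties combine in quadrature:
  (-3·δu/u)² = (-3×0.112)² = 0.114;  (−½·δd/d)² = (-0.5×0.0496)² = 0.000615;  (-1·δa/a)² = (-1×0.0996)² = 0.00991;  (1·δz/z)² = (1×0.0896)² = 0.00802
δQ/Q = √(0.132) = 0.364
Q = 1.399e-05, so δQ = 0.364 × 1.399e-05 = 5.09e-06.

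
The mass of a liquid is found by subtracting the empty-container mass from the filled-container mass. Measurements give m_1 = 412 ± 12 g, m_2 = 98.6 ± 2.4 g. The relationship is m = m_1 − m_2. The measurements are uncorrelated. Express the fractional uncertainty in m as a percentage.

Each term contributes (cᵢ δxᵢ)² to (δm)²:
  (δm_1)² = 144;  (δm_2)² = 5.76
δm = √(150) = 12.2 g
m = 313 g, so δm/m = 12.2/313 = 0.0390.

3.90%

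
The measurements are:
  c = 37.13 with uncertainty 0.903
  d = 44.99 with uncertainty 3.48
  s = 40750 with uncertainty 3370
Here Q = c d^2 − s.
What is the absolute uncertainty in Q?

Let p = c·d^2 = 75150. δp/p = √((1·δc/c)² + (2·δd/d)²) = √(0.000591 + 0.0239) = 0.157, so δp = 11800.
Q = p − s: δQ = √(δp² + δs²) = √(1.39e+08 + 1.14e+07) = 12200

12200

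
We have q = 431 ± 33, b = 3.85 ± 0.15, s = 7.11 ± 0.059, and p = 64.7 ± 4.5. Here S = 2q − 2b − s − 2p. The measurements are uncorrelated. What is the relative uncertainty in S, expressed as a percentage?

9.28%

Sums and differences: (δS)² = Σ (cᵢ δxᵢ)².
  (2·δq)² = 4360;  (2·δb)² = 0.0900;  (δs)² = 0.00348;  (2·δp)² = 81.0
δS = √(4440) = 66.6
S = 718, so δS/S = 66.6/718 = 0.0928.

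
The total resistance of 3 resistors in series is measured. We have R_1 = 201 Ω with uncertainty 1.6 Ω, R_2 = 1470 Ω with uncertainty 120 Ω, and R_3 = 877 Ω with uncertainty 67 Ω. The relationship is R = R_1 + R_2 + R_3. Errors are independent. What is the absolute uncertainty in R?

Sums and differences: (δR)² = Σ (cᵢ δxᵢ)².
  (δR_1)² = 2.56;  (δR_2)² = 14400;  (δR_3)² = 4490
δR = √(18900) = 137 Ω

137 Ω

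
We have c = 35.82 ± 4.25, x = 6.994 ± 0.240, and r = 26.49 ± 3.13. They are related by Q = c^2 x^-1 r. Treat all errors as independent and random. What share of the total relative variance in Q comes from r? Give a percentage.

(δQ/Q)² = (2·δc/c)² + (-1·δx/x)² + (1·δr/r)²
  c term: (2×0.119)² = 0.0563
  x term: (-1×0.0343)² = 0.00118
  r term: (1×0.118)² = 0.0140
Total = 0.0714. Share from r = 0.0140/0.0714 = 0.195.

19.5%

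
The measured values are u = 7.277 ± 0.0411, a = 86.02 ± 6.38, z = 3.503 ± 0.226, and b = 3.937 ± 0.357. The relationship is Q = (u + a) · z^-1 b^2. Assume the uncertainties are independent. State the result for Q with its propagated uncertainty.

Let w = u + a = 93.30. δw = √(δu² + δa²) = √(0.00169 + 40.7) = 6.38, so δw/w = 0.0684.
Q is then a monomial in w, z, b:
δQ/Q = √((δw/w)² + (-1·δz/z)² + (2·δb/b)²) = √(0.00468 + 0.00416 + 0.0329) = 0.204
Q = 412.8, so δQ = 0.204 × 412.8 = 84.3.

412.8 ± 84.3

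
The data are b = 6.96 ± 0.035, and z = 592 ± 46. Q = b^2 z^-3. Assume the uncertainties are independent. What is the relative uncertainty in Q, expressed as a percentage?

23.3%

Since Q is a product/quotient, work with relative uncertainties:
  (2·δb/b)² = (2×0.00503)² = 0.000101;  (-3·δz/z)² = (-3×0.0777)² = 0.0543
δQ/Q = √(0.0544) = 0.233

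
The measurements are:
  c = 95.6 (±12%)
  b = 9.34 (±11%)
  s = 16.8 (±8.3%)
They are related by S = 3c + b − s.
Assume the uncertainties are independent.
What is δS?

34.5

Absolute uncertainties add in quadrature for a linear combination:
  (3·δc)² = 1180;  (δb)² = 1.06;  (δs)² = 1.94
δS = √(1190) = 34.5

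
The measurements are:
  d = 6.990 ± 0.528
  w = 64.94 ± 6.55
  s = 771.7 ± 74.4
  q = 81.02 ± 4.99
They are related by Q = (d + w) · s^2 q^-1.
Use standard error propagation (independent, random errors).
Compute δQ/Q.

Let u = d + w = 71.93. δu = √(δd² + δw²) = √(0.279 + 42.9) = 6.57, so δu/u = 0.0914.
Q is then a monomial in u, s, q:
δQ/Q = √((δu/u)² + (2·δs/s)² + (-1·δq/q)²) = √(0.00835 + 0.0372 + 0.00379) = 0.222

0.222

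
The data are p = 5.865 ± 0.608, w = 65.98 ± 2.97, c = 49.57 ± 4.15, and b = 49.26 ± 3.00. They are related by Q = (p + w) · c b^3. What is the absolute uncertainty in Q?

Let u = p + w = 71.84. δu = √(δp² + δw²) = √(0.370 + 8.82) = 3.03, so δu/u = 0.0422.
Q is then a monomial in u, c, b:
δQ/Q = √((δu/u)² + (1·δc/c)² + (3·δb/b)²) = √(0.00178 + 0.00701 + 0.0334) = 0.205
Q = 4.257e+08, so δQ = 0.205 × 4.257e+08 = 8.74e+07.

8.74e+07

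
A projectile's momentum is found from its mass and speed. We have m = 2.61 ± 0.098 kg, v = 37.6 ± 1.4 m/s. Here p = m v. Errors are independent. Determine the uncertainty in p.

5.19 kg·m/s

Relative error in a monomial: (δp/p)² = Σ (nᵢ · δxᵢ/xᵢ)².
  (1·δm/m)² = (1×0.0375)² = 0.00141;  (1·δv/v)² = (1×0.0372)² = 0.00139
δp/p = √(0.00280) = 0.0529
p = 98.1 kg·m/s, so δp = 0.0529 × 98.1 = 5.19 kg·m/s.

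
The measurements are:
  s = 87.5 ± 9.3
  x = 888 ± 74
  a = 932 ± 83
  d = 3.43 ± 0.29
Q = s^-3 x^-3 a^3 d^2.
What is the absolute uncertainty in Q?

1.04e-05

Products/powers → add relative errors in quadrature, weighted by exponent:
  (-3·δs/s)² = (-3×0.106)² = 0.102;  (-3·δx/x)² = (-3×0.0833)² = 0.0625;  (3·δa/a)² = (3×0.0891)² = 0.0714;  (2·δd/d)² = (2×0.0845)² = 0.0286
δQ/Q = √(0.264) = 0.514
Q = 2.03e-05, so δQ = 0.514 × 2.03e-05 = 1.04e-05.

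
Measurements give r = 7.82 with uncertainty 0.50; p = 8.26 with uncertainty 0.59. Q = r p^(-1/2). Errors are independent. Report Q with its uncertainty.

Products/powers → add relative errors in quadrature, weighted by exponent:
  (1·δr/r)² = (1×0.0639)² = 0.00409;  (−½·δp/p)² = (-0.5×0.0714)² = 0.00128
δQ/Q = √(0.00536) = 0.0732
Q = 2.72, so δQ = 0.0732 × 2.72 = 0.199.

2.72 ± 0.199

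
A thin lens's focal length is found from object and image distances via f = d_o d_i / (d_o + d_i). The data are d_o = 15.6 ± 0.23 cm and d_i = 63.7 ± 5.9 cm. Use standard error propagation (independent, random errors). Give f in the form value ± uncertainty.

∂f/∂d_o = (d_i/(d_o+d_i))² = 0.645;  ∂f/∂d_i = (d_o/(d_o+d_i))² = 0.0387
δf = √((∂f/∂d_o · δd_o)² + (∂f/∂d_i · δd_i)²) = √(0.0220 + 0.0521) = 0.272 cm
f = 12.5 cm.

12.5 ± 0.272 cm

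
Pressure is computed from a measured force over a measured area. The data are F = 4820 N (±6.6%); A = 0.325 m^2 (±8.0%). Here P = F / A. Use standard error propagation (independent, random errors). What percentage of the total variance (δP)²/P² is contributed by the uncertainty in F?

(δP/P)² = (1·δF/F)² + (-1·δA/A)²
  F term: (1×0.0660)² = 0.00436
  A term: (-1×0.0800)² = 0.00640
Total = 0.0108. Share from F = 0.00436/0.0108 = 0.405.

40.5%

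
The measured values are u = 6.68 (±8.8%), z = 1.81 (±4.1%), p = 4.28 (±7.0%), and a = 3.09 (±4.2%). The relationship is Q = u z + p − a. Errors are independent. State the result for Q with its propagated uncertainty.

Let w = u·z = 12.1. δw/w = √((1·δu/u)² + (1·δz/z)²) = √(0.00774 + 0.00168) = 0.0971, so δw = 1.17.
Q = w + p − a: δQ = √(δw² + δp² + δa²) = √(1.38 + 0.0898 + 0.0168) = 1.22
Q = 13.3.

13.3 ± 1.22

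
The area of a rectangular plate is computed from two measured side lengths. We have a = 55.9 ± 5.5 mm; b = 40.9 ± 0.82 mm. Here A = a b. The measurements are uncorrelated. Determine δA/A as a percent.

10.0%

For a monomial A ∝ a, b, fractional errors add in quadrature:
  (1·δa/a)² = (1×0.0984)² = 0.00968;  (1·δb/b)² = (1×0.0200)² = 0.000402
δA/A = √(0.0101) = 0.100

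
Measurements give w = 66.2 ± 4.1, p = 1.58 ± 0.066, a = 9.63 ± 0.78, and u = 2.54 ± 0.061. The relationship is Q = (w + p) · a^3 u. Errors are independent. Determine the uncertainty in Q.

Let h = w + p = 67.8. δh = √(δw² + δp²) = √(16.8 + 0.00436) = 4.10, so δh/h = 0.0605.
Q is then a monomial in h, a, u:
δQ/Q = √((δh/h)² + (3·δa/a)² + (1·δu/u)²) = √(0.00366 + 0.0590 + 0.000577) = 0.252
Q = 1.54e+05, so δQ = 0.252 × 1.54e+05 = 38700.

38700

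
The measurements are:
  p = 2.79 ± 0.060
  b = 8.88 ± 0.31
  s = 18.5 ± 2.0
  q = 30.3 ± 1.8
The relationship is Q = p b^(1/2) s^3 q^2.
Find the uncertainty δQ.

1.67e+07

Each factor contributes (exponent × relative error)² to (δQ/Q)²:
  (1·δp/p)² = (1×0.0215)² = 0.000462;  (½·δb/b)² = (0.5×0.0349)² = 0.000305;  (3·δs/s)² = (3×0.108)² = 0.105;  (2·δq/q)² = (2×0.0594)² = 0.0141
δQ/Q = √(0.120) = 0.347
Q = 4.83e+07, so δQ = 0.347 × 4.83e+07 = 1.67e+07.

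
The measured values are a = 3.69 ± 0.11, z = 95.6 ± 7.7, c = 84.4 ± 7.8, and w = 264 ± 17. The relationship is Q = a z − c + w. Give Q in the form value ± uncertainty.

532 ± 35.6

Let p = a·z = 353. δp/p = √((1·δa/a)² + (1·δz/z)²) = √(0.000889 + 0.00649) = 0.0859, so δp = 30.3.
Q = p − c + w: δQ = √(δp² + δc² + δw²) = √(918 + 60.8 + 289) = 35.6
Q = 532.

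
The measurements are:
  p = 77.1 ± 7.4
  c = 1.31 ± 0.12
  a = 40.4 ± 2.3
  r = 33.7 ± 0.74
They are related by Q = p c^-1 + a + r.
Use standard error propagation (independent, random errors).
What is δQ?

8.17

Let w = p·c^-1 = 58.9. δw/w = √((1·δp/p)² + (-1·δc/c)²) = √(0.00921 + 0.00839) = 0.133, so δw = 7.81.
Q = w + a + r: δQ = √(δw² + δa² + δr²) = √(61.0 + 5.29 + 0.548) = 8.17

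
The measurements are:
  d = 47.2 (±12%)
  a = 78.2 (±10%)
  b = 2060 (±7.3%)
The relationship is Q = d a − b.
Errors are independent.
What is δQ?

596

Let p = d·a = 3690. δp/p = √((1·δd/d)² + (1·δa/a)²) = √(0.0144 + 0.0100) = 0.156, so δp = 577.
Q = p − b: δQ = √(δp² + δb²) = √(3.32e+05 + 22600) = 596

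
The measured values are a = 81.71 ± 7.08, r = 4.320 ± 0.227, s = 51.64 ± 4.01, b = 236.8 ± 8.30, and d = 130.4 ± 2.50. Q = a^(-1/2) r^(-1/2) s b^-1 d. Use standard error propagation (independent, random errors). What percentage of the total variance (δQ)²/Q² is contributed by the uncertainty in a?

(δQ/Q)² = (−½·δa/a)² + (−½·δr/r)² + (1·δs/s)² + (-1·δb/b)² + (1·δd/d)²
  a term: (-0.5×0.0866)² = 0.00188
  r term: (-0.5×0.0525)² = 0.000690
  s term: (1×0.0777)² = 0.00603
  b term: (-1×0.0351)² = 0.00123
  d term: (1×0.0192)² = 0.000368
Total = 0.0102. Share from a = 0.00188/0.0102 = 0.184.

18.4%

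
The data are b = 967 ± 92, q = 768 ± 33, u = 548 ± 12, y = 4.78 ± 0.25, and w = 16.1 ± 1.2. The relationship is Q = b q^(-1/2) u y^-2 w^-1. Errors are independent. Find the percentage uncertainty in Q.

16.3%

Relative error in a monomial: (δQ/Q)² = Σ (nᵢ · δxᵢ/xᵢ)².
  (1·δb/b)² = (1×0.0951)² = 0.00905;  (−½·δq/q)² = (-0.5×0.0430)² = 0.000462;  (1·δu/u)² = (1×0.0219)² = 0.000480;  (-2·δy/y)² = (-2×0.0523)² = 0.0109;  (-1·δw/w)² = (-1×0.0745)² = 0.00556
δQ/Q = √(0.0265) = 0.163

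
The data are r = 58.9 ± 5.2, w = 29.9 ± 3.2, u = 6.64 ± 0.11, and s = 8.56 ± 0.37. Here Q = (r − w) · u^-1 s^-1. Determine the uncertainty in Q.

0.110

Let h = r − w = 29.0. δh = √(δr² + δw²) = √(27.0 + 10.2) = 6.11, so δh/h = 0.211.
Q is then a monomial in h, u, s:
δQ/Q = √((δh/h)² + (-1·δu/u)² + (-1·δs/s)²) = √(0.0443 + 0.000274 + 0.00187) = 0.216
Q = 0.510, so δQ = 0.216 × 0.510 = 0.110.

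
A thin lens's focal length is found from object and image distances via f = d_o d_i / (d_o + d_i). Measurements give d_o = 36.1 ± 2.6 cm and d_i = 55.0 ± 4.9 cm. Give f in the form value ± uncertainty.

∂f/∂d_o = (d_i/(d_o+d_i))² = 0.364;  ∂f/∂d_i = (d_o/(d_o+d_i))² = 0.157
δf = √((∂f/∂d_o · δd_o)² + (∂f/∂d_i · δd_i)²) = √(0.898 + 0.592) = 1.22 cm
f = 21.8 cm.

21.8 ± 1.22 cm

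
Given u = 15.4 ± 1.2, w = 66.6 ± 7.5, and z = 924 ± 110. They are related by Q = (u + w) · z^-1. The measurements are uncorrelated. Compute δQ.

0.0134

Let h = u + w = 82.0. δh = √(δu² + δw²) = √(1.44 + 56.2) = 7.60, so δh/h = 0.0926.
Q is then a monomial in h, z:
δQ/Q = √((δh/h)² + (-1·δz/z)²) = √(0.00858 + 0.0142) = 0.151
Q = 0.0887, so δQ = 0.151 × 0.0887 = 0.0134.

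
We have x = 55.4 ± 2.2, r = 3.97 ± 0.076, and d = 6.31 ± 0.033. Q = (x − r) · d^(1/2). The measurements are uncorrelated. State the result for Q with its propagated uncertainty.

129 ± 5.54

Let u = x − r = 51.4. δu = √(δx² + δr²) = √(4.84 + 0.00578) = 2.20, so δu/u = 0.0428.
Q is then a monomial in u, d:
δQ/Q = √((δu/u)² + (½·δd/d)²) = √(0.00183 + 6.84e-06) = 0.0429
Q = 129, so δQ = 0.0429 × 129 = 5.54.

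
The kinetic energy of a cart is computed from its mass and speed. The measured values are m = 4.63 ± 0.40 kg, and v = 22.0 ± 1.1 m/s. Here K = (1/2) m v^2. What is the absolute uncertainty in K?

148 J

Relative error in a monomial: (δK/K)² = Σ (nᵢ · δxᵢ/xᵢ)².
  (1·δm/m)² = (1×0.0864)² = 0.00746;  (2·δv/v)² = (2×0.0500)² = 0.0100
δK/K = √(0.0175) = 0.132
K = 1120 J, so δK = 0.132 × 1120 = 148 J.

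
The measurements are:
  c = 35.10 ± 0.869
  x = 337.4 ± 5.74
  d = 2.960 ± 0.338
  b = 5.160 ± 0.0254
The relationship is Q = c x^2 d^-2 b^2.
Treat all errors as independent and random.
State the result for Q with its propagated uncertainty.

Since Q is a product/quotient, work with relative uncertainties:
  (1·δc/c)² = (1×0.0248)² = 0.000613;  (2·δx/x)² = (2×0.0170)² = 0.00116;  (-2·δd/d)² = (-2×0.114)² = 0.0522;  (2·δb/b)² = (2×0.00492)² = 9.69e-05
δQ/Q = √(0.0540) = 0.232
Q = 1.214e+07, so δQ = 0.232 × 1.214e+07 = 2.82e+06.

(1.214 ± 0.282) × 10^7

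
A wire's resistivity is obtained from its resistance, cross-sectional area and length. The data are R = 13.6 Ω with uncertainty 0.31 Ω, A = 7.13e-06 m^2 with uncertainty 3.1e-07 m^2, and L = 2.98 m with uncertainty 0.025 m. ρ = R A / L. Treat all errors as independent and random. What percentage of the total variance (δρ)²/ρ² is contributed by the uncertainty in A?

76.2%

(δρ/ρ)² = (1·δR/R)² + (1·δA/A)² + (-1·δL/L)²
  R term: (1×0.0228)² = 0.000520
  A term: (1×0.0435)² = 0.00189
  L term: (-1×0.00839)² = 7.04e-05
Total = 0.00248. Share from A = 0.00189/0.00248 = 0.762.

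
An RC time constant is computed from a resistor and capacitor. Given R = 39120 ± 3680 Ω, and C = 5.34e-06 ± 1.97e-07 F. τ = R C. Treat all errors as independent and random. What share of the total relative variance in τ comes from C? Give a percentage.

(δτ/τ)² = (1·δR/R)² + (1·δC/C)²
  R term: (1×0.0941)² = 0.00885
  C term: (1×0.0369)² = 0.00136
Total = 0.0102. Share from C = 0.00136/0.0102 = 0.133.

13.3%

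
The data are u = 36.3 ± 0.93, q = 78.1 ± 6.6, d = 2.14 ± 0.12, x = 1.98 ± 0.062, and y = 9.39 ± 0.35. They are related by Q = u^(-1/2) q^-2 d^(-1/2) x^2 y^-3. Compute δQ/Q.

0.214

Since Q is a product/quotient, work with relative uncertainties:
  (−½·δu/u)² = (-0.5×0.0256)² = 0.000164;  (-2·δq/q)² = (-2×0.0845)² = 0.0286;  (−½·δd/d)² = (-0.5×0.0561)² = 0.000786;  (2·δx/x)² = (2×0.0313)² = 0.00392;  (-3·δy/y)² = (-3×0.0373)² = 0.0125
δQ/Q = √(0.0459) = 0.214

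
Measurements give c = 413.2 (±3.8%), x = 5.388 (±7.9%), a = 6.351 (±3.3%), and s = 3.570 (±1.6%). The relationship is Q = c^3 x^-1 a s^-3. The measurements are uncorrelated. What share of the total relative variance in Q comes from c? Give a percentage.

57.4%

(δQ/Q)² = (3·δc/c)² + (-1·δx/x)² + (1·δa/a)² + (-3·δs/s)²
  c term: (3×0.0380)² = 0.0130
  x term: (-1×0.0790)² = 0.00624
  a term: (1×0.0330)² = 0.00109
  s term: (-3×0.0160)² = 0.00230
Total = 0.0226. Share from c = 0.0130/0.0226 = 0.574.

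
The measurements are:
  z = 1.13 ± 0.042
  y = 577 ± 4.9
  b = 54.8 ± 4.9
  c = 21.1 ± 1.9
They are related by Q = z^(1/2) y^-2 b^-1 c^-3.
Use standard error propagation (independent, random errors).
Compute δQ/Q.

Products/powers → add relative errors in quadrature, weighted by exponent:
  (½·δz/z)² = (0.5×0.0372)² = 0.000345;  (-2·δy/y)² = (-2×0.00849)² = 0.000288;  (-1·δb/b)² = (-1×0.0894)² = 0.00800;  (-3·δc/c)² = (-3×0.0900)² = 0.0730
δQ/Q = √(0.0816) = 0.286

0.286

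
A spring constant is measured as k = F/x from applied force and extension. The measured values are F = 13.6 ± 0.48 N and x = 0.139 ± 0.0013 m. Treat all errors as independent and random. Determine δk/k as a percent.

3.65%

Since k is a product/quotient, work with relative uncertainties:
  (1·δF/F)² = (1×0.0353)² = 0.00125;  (-1·δx/x)² = (-1×0.00935)² = 8.75e-05
δk/k = √(0.00133) = 0.0365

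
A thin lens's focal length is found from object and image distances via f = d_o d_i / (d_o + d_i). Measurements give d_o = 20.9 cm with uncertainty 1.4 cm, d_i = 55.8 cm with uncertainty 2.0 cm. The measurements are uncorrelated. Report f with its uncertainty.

15.2 ± 0.756 cm

∂f/∂d_o = (d_i/(d_o+d_i))² = 0.529;  ∂f/∂d_i = (d_o/(d_o+d_i))² = 0.0743
δf = √((∂f/∂d_o · δd_o)² + (∂f/∂d_i · δd_i)²) = √(0.549 + 0.0221) = 0.756 cm
f = 15.2 cm.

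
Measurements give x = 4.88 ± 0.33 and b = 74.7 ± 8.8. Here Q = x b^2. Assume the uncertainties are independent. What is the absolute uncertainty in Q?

6670

Relative error in a monomial: (δQ/Q)² = Σ (nᵢ · δxᵢ/xᵢ)².
  (1·δx/x)² = (1×0.0676)² = 0.00457;  (2·δb/b)² = (2×0.118)² = 0.0555
δQ/Q = √(0.0601) = 0.245
Q = 27200, so δQ = 0.245 × 27200 = 6670.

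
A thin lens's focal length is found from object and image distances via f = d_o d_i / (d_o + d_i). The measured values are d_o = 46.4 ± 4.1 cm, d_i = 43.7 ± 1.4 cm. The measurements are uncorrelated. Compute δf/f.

∂f/∂d_o = (d_i/(d_o+d_i))² = 0.235;  ∂f/∂d_i = (d_o/(d_o+d_i))² = 0.265
δf = √((∂f/∂d_o · δd_o)² + (∂f/∂d_i · δd_i)²) = √(0.930 + 0.138) = 1.03 cm
f = 22.5 cm, so δf/f = 1.03/22.5 = 0.0459.

0.0459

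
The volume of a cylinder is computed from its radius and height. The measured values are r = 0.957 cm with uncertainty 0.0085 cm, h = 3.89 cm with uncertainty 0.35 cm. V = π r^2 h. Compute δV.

Relative error in a monomial: (δV/V)² = Σ (nᵢ · δxᵢ/xᵢ)².
  (2·δr/r)² = (2×0.00888)² = 0.000316;  (1·δh/h)² = (1×0.0900)² = 0.00810
δV/V = √(0.00841) = 0.0917
V = 11.2 cm^3, so δV = 0.0917 × 11.2 = 1.03 cm^3.

1.03 cm^3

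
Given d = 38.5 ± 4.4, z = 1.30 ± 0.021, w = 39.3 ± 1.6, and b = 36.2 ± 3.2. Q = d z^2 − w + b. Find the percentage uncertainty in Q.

13.7%

Let p = d·z^2 = 65.1. δp/p = √((1·δd/d)² + (2·δz/z)²) = √(0.0131 + 0.00104) = 0.119, so δp = 7.73.
Q = p − w + b: δQ = √(δp² + δw² + δb²) = √(59.7 + 2.56 + 10.2) = 8.52
Q = 62.0, so δQ/Q = 8.52/62.0 = 0.137.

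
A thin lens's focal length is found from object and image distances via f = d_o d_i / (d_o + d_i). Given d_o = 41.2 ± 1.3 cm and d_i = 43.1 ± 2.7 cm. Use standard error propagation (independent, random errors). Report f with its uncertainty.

21.1 ± 0.729 cm

∂f/∂d_o = (d_i/(d_o+d_i))² = 0.261;  ∂f/∂d_i = (d_o/(d_o+d_i))² = 0.239
δf = √((∂f/∂d_o · δd_o)² + (∂f/∂d_i · δd_i)²) = √(0.115 + 0.416) = 0.729 cm
f = 21.1 cm.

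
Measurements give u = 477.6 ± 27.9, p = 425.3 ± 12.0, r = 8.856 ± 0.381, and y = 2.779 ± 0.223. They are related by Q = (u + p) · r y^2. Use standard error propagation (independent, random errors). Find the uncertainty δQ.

Let w = u + p = 902.9. δw = √(δu² + δp²) = √(778 + 144) = 30.4, so δw/w = 0.0336.
Q is then a monomial in w, r, y:
δQ/Q = √((δw/w)² + (1·δr/r)² + (2·δy/y)²) = √(0.00113 + 0.00185 + 0.0258) = 0.170
Q = 61750, so δQ = 0.170 × 61750 = 10500.

10500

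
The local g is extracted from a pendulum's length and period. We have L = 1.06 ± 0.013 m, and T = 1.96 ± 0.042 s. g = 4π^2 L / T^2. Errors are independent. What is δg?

0.486 m/s^2

Since g is a product/quotient, work with relative uncertainties:
  (1·δL/L)² = (1×0.0123)² = 0.000150;  (-2·δT/T)² = (-2×0.0214)² = 0.00184
δg/g = √(0.00199) = 0.0446
g = 10.9 m/s^2, so δg = 0.0446 × 10.9 = 0.486 m/s^2.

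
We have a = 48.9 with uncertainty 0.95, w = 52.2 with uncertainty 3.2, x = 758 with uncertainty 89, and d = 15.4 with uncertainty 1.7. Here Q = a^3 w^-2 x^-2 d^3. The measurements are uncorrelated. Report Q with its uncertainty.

0.273 ± 0.117

Each factor contributes (exponent × relative error)² to (δQ/Q)²:
  (3·δa/a)² = (3×0.0194)² = 0.00340;  (-2·δw/w)² = (-2×0.0613)² = 0.0150;  (-2·δx/x)² = (-2×0.117)² = 0.0551;  (3·δd/d)² = (3×0.110)² = 0.110
δQ/Q = √(0.183) = 0.428
Q = 0.273, so δQ = 0.428 × 0.273 = 0.117.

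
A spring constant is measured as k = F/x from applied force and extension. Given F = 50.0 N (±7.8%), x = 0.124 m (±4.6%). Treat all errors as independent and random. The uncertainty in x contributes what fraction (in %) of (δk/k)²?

(δk/k)² = (1·δF/F)² + (-1·δx/x)²
  F term: (1×0.0780)² = 0.00608
  x term: (-1×0.0460)² = 0.00212
Total = 0.00820. Share from x = 0.00212/0.00820 = 0.258.

25.8%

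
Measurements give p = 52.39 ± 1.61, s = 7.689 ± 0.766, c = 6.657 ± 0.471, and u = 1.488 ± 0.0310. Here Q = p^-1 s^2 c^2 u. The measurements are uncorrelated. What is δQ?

For a monomial Q ∝ p^-1, s^2, c^2, u, fractional errors add in quadrature:
  (-1·δp/p)² = (-1×0.0307)² = 0.000944;  (2·δs/s)² = (2×0.0996)² = 0.0397;  (2·δc/c)² = (2×0.0708)² = 0.0200;  (1·δu/u)² = (1×0.0208)² = 0.000434
δQ/Q = √(0.0611) = 0.247
Q = 74.41, so δQ = 0.247 × 74.41 = 18.4.

18.4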